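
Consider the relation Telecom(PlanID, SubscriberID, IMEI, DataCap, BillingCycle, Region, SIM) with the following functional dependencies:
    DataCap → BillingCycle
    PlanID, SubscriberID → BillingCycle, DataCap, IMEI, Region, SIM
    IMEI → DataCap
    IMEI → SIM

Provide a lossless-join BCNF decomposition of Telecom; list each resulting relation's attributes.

{BillingCycle, DataCap}; {DataCap, IMEI, SIM}; {IMEI, PlanID, Region, SubscriberID}

Candidate key of the original relation: {PlanID, SubscriberID}.
Within {BillingCycle, DataCap, IMEI, PlanID, Region, SIM, SubscriberID}: {DataCap}⁺ ∩ {BillingCycle, DataCap, IMEI, PlanID, Region, SIM, SubscriberID} = {BillingCycle, DataCap}, not the whole set, so DataCap → BillingCycle violates BCNF; decompose into {BillingCycle, DataCap} and {DataCap, IMEI, PlanID, Region, SIM, SubscriberID}.
{BillingCycle, DataCap} has no BCNF violation.
Within {DataCap, IMEI, PlanID, Region, SIM, SubscriberID}: {IMEI}⁺ ∩ {DataCap, IMEI, PlanID, Region, SIM, SubscriberID} = {DataCap, IMEI, SIM}, not the whole set, so IMEI → DataCap, SIM violates BCNF; decompose into {DataCap, IMEI, SIM} and {IMEI, PlanID, Region, SubscriberID}.
{DataCap, IMEI, SIM} has no BCNF violation.
{IMEI, PlanID, Region, SubscriberID} has no BCNF violation.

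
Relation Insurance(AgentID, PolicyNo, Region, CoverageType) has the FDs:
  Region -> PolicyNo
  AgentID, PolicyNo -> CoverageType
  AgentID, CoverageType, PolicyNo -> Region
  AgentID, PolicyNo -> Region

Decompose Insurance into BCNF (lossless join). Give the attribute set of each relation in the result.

Candidate keys of the original relation: {AgentID, PolicyNo}, {AgentID, Region}.
Within {AgentID, CoverageType, PolicyNo, Region}: {Region}⁺ ∩ {AgentID, CoverageType, PolicyNo, Region} = {PolicyNo, Region}, not the whole set, so Region -> PolicyNo violates BCNF; decompose into {PolicyNo, Region} and {AgentID, CoverageType, Region}.
{PolicyNo, Region} is in BCNF.
{AgentID, CoverageType, Region} is in BCNF.

{AgentID, CoverageType, Region}; {PolicyNo, Region}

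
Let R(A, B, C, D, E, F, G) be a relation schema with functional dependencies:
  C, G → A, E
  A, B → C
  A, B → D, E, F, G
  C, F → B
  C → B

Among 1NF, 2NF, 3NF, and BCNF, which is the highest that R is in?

Candidate keys: {A, B}, {A, C}, {C, G}. Prime attributes: {A, B, C, G}.
For C, F → B we have {C, F}⁺ = {B, C, F}; {C, F} is not a superkey, so BCNF fails.
Since {B} ⊆ prime attributes and every other non-superkey FD also has a prime right side, the schema is in 3NF.

3NF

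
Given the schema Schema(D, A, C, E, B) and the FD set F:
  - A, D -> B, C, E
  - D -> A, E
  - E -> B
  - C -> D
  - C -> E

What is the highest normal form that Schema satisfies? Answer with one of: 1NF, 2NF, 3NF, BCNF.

2NF

Candidate keys: {C}, {D}. Prime attributes: {C, D}.
E -> B breaks BCNF: {E}⁺ = {B, E}, so {E} is not a superkey.
E -> B determines the non-prime attribute {B} from a non-superkey — 3NF is violated.
All keys have size 1, which rules out partial dependencies — 2NF is satisfied.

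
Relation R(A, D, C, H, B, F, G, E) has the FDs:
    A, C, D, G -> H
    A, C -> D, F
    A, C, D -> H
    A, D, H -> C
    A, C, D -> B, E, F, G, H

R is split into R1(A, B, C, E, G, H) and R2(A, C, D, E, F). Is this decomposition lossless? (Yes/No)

R1 ∩ R2 = {A, C, E}; its closure under F is {A, B, C, D, E, F, G, H}.
R1 is contained in that closure, so R1 ∩ R2 -> R1 holds and the join is lossless.

Yes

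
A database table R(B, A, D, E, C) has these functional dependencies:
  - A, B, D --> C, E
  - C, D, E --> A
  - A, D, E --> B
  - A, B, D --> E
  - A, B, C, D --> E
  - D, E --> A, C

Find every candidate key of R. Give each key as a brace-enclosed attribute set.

Attributes never on any right-hand side: {D} — every candidate key must contain it.
{D, E}⁺ = {A, B, C, D, E} — all of the relation — so {D, E} is a candidate key.
{A, B, D}⁺ = {A, B, C, D, E} — all of the relation — so {A, B, D} is a candidate key.
No proper subset of any of these is a key, and no other minimal superkey exists.

{A, B, D}, {D, E}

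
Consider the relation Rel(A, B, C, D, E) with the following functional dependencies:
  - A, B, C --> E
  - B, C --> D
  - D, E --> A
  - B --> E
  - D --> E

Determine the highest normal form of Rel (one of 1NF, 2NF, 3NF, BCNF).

Candidate key: {B, C}. Prime attributes: {B, C}.
D, E --> A breaks BCNF: {D, E}⁺ = {A, D, E}, so {D, E} is not a superkey.
Because {A} is non-prime and the left side of D, E --> A is not a superkey, the relation is not in 3NF.
{B} is a proper subset of the key {B, C}, and {B}⁺ contains the non-prime attribute {E} — a partial dependency, so 2NF is violated.

1NF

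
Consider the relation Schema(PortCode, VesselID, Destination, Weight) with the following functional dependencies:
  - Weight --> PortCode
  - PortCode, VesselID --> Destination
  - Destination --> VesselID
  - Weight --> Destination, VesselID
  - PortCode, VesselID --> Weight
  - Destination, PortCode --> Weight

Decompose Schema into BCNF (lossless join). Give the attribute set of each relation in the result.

{Destination, PortCode, Weight}; {Destination, VesselID}

Candidate keys of the original relation: {Destination, PortCode}, {PortCode, VesselID}, {Weight}.
{Destination, PortCode, VesselID, Weight}: {Destination} determines {Destination, VesselID} here but is not a superkey — split on Destination --> VesselID, giving {Destination, VesselID} and {Destination, PortCode, Weight}.
{Destination, VesselID}: every determinant is a superkey — BCNF.
{Destination, PortCode, Weight}: every determinant is a superkey — BCNF.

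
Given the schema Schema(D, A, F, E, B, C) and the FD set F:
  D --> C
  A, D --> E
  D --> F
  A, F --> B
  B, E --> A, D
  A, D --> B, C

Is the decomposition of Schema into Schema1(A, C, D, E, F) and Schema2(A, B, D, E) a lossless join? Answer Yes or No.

Common attributes: {A, D, E}; their closure is {A, B, C, D, E, F}.
Since Schema1 ⊆ {A, B, C, D, E, F}, the intersection is a superkey of Schema1; the decomposition is lossless.

Yes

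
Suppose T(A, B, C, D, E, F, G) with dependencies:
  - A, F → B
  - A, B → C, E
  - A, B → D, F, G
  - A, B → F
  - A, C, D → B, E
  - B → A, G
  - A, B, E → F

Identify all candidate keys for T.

{B} is a candidate key since {B}⁺ = {A, B, C, D, E, F, G} covers every attribute.
{A, F} is a candidate key since {A, F}⁺ = {A, B, C, D, E, F, G} covers every attribute.
{A, C, D} is a candidate key since {A, C, D}⁺ = {A, B, C, D, E, F, G} covers every attribute.
Any other superkey properly contains one of these, so there are no further candidate keys.

{A, C, D}, {A, F}, {B}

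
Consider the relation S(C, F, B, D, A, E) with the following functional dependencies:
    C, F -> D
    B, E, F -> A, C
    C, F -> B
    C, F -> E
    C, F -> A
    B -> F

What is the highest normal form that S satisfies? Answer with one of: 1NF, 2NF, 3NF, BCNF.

Candidate keys: {B, C}, {B, E}, {C, F}. Prime attributes: {B, C, E, F}.
B -> F: {B}⁺ = {B, F}, which is not all of the attributes, so the left side is not a superkey — BCNF is violated.
Its right-hand attributes {F} are all prime, as are those of every other non-superkey FD — the relation is in 3NF.

3NF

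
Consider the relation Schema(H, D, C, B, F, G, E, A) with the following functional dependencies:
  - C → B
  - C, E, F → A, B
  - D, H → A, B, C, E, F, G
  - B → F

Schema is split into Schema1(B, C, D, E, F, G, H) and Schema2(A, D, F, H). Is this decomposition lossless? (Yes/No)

Yes

Schema1 ∩ Schema2 = {D, F, H}; its closure under F is {A, B, C, D, E, F, G, H}.
Schema1 is contained in that closure, so Schema1 ∩ Schema2 → Schema1 holds and the join is lossless.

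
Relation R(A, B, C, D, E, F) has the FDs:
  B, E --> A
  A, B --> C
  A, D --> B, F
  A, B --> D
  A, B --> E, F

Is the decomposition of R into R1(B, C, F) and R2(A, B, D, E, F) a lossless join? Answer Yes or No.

No

The shared attributes are {B, F} and {B, F}⁺ = {B, F}.
Neither R1 nor R2 is contained in that closure, so the decomposition is lossy.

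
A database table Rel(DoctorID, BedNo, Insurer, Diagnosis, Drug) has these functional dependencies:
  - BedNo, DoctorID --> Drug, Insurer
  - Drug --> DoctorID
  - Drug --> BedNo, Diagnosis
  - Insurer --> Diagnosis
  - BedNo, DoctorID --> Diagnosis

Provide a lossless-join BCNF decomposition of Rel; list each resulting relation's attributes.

Candidate keys of the original relation: {BedNo, DoctorID}, {Drug}.
Within {BedNo, Diagnosis, DoctorID, Drug, Insurer}: {Insurer}⁺ ∩ {BedNo, Diagnosis, DoctorID, Drug, Insurer} = {Diagnosis, Insurer}, not the whole set, so Insurer --> Diagnosis violates BCNF; decompose into {Diagnosis, Insurer} and {BedNo, DoctorID, Drug, Insurer}.
{Diagnosis, Insurer}: every determinant is a superkey — BCNF.
{BedNo, DoctorID, Drug, Insurer}: every determinant is a superkey — BCNF.

{BedNo, DoctorID, Drug, Insurer}; {Diagnosis, Insurer}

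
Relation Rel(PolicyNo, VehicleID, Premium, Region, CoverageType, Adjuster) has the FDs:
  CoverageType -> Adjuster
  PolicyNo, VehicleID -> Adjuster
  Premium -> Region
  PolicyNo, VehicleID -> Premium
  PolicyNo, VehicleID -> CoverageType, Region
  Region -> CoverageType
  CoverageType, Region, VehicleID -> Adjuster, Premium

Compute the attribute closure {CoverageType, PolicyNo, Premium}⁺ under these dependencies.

Start with {CoverageType, PolicyNo, Premium}.
CoverageType -> Adjuster applies; add {Adjuster} → now {Adjuster, CoverageType, PolicyNo, Premium}.
Premium -> Region applies; add {Region} → now {Adjuster, CoverageType, PolicyNo, Premium, Region}.
No further FD applies.

{Adjuster, CoverageType, PolicyNo, Premium, Region}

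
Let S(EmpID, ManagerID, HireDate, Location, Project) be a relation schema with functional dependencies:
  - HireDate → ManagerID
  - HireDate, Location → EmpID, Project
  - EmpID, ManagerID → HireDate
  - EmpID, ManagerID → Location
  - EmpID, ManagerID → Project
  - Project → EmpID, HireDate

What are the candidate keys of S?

{EmpID, HireDate}, {EmpID, ManagerID}, {HireDate, Location}, {Project}

{Project} is a candidate key since {Project}⁺ = {EmpID, HireDate, Location, ManagerID, Project} covers every attribute.
{EmpID, HireDate} is a candidate key since {EmpID, HireDate}⁺ = {EmpID, HireDate, Location, ManagerID, Project} covers every attribute.
{EmpID, ManagerID} is a candidate key since {EmpID, ManagerID}⁺ = {EmpID, HireDate, Location, ManagerID, Project} covers every attribute.
{HireDate, Location} is a candidate key since {HireDate, Location}⁺ = {EmpID, HireDate, Location, ManagerID, Project} covers every attribute.
These are minimal and exhaustive — every other superkey contains one of them.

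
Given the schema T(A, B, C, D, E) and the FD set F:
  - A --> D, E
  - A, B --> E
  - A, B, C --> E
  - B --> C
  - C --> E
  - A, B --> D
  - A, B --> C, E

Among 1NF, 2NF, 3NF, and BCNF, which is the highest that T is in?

1NF

Candidate key: {A, B}. Prime attributes: {A, B}.
For A --> D, E we have {A}⁺ = {A, D, E}; {A} is not a superkey, so BCNF fails.
A --> D, E has non-prime {D, E} on the right and a non-superkey on the left, so 3NF fails.
Since {A} ⊂ {A, B} and {A}⁺ ⊇ {D, E} with {D, E} non-prime, there is a partial dependency; 2NF fails.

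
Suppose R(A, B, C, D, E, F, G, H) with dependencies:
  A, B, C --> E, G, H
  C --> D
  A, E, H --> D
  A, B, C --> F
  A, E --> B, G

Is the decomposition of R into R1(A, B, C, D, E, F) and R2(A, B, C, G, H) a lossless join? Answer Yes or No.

Yes

Common attributes: {A, B, C}; their closure is {A, B, C, D, E, F, G, H}.
R1 is contained in that closure, so R1 ∩ R2 --> R1 holds and the join is lossless.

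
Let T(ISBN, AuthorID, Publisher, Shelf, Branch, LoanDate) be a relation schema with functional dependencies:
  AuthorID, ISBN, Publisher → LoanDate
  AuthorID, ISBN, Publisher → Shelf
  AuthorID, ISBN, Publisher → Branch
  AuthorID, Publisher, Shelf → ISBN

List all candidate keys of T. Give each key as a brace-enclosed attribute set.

Attributes never on any right-hand side: {AuthorID, Publisher} — every candidate key must contain all of them.
{AuthorID, ISBN, Publisher}⁺ = {AuthorID, Branch, ISBN, LoanDate, Publisher, Shelf} — all of the relation — so {AuthorID, ISBN, Publisher} is a candidate key.
{AuthorID, Publisher, Shelf}⁺ = {AuthorID, Branch, ISBN, LoanDate, Publisher, Shelf} — all of the relation — so {AuthorID, Publisher, Shelf} is a candidate key.
No proper subset of any of these is a key, and no other minimal superkey exists.

{AuthorID, ISBN, Publisher}, {AuthorID, Publisher, Shelf}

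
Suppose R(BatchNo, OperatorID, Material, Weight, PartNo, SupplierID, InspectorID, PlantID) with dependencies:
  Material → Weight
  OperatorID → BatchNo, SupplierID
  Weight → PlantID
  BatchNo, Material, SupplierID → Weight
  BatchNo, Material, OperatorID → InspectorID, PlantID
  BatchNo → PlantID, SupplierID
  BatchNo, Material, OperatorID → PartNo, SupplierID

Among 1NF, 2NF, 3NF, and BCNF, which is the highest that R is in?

Candidate key: {Material, OperatorID}. Prime attributes: {Material, OperatorID}.
Material → Weight: {Material}⁺ = {Material, PlantID, Weight}, which is not all of the attributes, so the left side is not a superkey — BCNF is violated.
Material → Weight determines the non-prime attribute {Weight} from a non-superkey — 3NF is violated.
The proper key subset {Material} of {Material, OperatorID} determines non-prime {PlantID, Weight}, so the relation is not even in 2NF.

1NF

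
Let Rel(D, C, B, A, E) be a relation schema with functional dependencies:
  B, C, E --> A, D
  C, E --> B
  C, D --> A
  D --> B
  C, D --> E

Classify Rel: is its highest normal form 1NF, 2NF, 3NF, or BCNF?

Candidate keys: {C, D}, {C, E}. Prime attributes: {C, D, E}.
D --> B: {D}⁺ = {B, D}, which is not all of the attributes, so the left side is not a superkey — BCNF is violated.
Because {B} is non-prime and the left side of D --> B is not a superkey, the relation is not in 3NF.
Since {D} ⊂ {C, D} and {D}⁺ ⊇ {B} with {B} non-prime, there is a partial dependency; 2NF fails.

1NF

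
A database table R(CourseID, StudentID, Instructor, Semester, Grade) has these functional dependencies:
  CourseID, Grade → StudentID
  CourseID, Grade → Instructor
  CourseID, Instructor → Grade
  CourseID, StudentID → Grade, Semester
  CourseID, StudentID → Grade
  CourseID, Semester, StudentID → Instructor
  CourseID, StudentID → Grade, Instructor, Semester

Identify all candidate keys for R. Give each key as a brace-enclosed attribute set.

No FD produces {CourseID}, so it must be in every candidate key.
Closure of {CourseID, Grade} is {CourseID, Grade, Instructor, Semester, StudentID}, the whole schema; {CourseID, Grade} is a candidate key.
Closure of {CourseID, Instructor} is {CourseID, Grade, Instructor, Semester, StudentID}, the whole schema; {CourseID, Instructor} is a candidate key.
Closure of {CourseID, StudentID} is {CourseID, Grade, Instructor, Semester, StudentID}, the whole schema; {CourseID, StudentID} is a candidate key.
These are minimal and exhaustive — every other superkey contains one of them.

{CourseID, Grade}, {CourseID, Instructor}, {CourseID, StudentID}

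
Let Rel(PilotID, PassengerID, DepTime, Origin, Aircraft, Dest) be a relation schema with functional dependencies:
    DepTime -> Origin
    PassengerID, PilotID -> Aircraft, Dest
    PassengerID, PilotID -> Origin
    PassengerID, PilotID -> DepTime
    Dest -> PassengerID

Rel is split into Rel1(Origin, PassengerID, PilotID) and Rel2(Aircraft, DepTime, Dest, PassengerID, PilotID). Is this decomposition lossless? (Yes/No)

Common attributes: {PassengerID, PilotID}; their closure is {Aircraft, DepTime, Dest, Origin, PassengerID, PilotID}.
Since Rel1 ⊆ {Aircraft, DepTime, Dest, Origin, PassengerID, PilotID}, the intersection is a superkey of Rel1; the decomposition is lossless.

Yes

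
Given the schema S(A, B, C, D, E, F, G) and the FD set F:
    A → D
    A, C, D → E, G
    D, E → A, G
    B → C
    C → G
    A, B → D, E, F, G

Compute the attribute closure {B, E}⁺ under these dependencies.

Start with {B, E}.
B → C applies; add {C} → now {B, C, E}.
C → G applies; add {G} → now {B, C, E, G}.
No further FD applies.

{B, C, E, G}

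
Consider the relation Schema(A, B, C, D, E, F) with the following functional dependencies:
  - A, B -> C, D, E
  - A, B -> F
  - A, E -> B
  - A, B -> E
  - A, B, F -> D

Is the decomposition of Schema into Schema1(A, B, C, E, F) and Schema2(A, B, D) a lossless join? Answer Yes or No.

The shared attributes are {A, B} and {A, B}⁺ = {A, B, C, D, E, F}.
Schema1 is contained in that closure, so Schema1 ∩ Schema2 -> Schema1 holds and the join is lossless.

Yes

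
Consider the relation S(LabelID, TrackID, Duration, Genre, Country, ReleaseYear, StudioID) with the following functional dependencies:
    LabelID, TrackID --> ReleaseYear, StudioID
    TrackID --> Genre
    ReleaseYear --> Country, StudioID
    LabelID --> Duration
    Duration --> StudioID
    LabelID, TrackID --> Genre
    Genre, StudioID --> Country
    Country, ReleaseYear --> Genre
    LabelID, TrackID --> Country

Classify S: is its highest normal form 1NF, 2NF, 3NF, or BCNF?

Candidate key: {LabelID, TrackID}. Prime attributes: {LabelID, TrackID}.
TrackID --> Genre breaks BCNF: {TrackID}⁺ = {Genre, TrackID}, so {TrackID} is not a superkey.
Because {Genre} is non-prime and the left side of TrackID --> Genre is not a superkey, the relation is not in 3NF.
Since {LabelID} ⊂ {LabelID, TrackID} and {LabelID}⁺ ⊇ {Duration, StudioID} with {Duration, StudioID} non-prime, there is a partial dependency; 2NF fails.

1NF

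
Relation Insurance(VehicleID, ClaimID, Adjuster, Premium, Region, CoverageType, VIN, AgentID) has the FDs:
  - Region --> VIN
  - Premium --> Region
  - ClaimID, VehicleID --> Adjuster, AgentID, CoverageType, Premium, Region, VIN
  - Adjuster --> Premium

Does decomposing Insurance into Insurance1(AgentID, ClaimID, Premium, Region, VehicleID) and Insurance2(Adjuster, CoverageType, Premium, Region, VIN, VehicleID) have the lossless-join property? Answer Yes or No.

Insurance1 ∩ Insurance2 = {Premium, Region, VehicleID}; its closure under F is {Premium, Region, VIN, VehicleID}.
Neither Insurance1 nor Insurance2 is contained in that closure, so the decomposition is lossy.

No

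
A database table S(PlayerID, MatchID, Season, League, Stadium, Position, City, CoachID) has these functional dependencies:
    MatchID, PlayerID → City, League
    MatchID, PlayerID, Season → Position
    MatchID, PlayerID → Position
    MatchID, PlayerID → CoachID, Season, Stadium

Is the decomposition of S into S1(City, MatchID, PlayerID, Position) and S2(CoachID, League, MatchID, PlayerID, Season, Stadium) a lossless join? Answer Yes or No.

Yes

S1 ∩ S2 = {MatchID, PlayerID}; its closure under F is {City, CoachID, League, MatchID, PlayerID, Position, Season, Stadium}.
S1 is contained in that closure, so S1 ∩ S2 → S1 holds and the join is lossless.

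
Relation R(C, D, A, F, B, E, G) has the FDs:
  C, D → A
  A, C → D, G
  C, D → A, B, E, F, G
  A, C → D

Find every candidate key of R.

Attributes never on any right-hand side: {C} — every candidate key must contain it.
{A, C}⁺ = {A, B, C, D, E, F, G}, which is every attribute, so {A, C} is a candidate key.
{C, D}⁺ = {A, B, C, D, E, F, G}, which is every attribute, so {C, D} is a candidate key.
These are minimal and exhaustive — every other superkey contains one of them.

{A, C}, {C, D}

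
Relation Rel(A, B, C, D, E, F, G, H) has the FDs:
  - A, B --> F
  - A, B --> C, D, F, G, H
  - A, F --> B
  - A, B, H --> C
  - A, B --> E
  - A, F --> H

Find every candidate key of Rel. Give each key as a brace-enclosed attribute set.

No FD produces {A}, so it must be in every candidate key.
{A, B}⁺ = {A, B, C, D, E, F, G, H} — all of the relation — so {A, B} is a candidate key.
{A, F}⁺ = {A, B, C, D, E, F, G, H} — all of the relation — so {A, F} is a candidate key.
No proper subset of any of these is a key, and no other minimal superkey exists.

{A, B}, {A, F}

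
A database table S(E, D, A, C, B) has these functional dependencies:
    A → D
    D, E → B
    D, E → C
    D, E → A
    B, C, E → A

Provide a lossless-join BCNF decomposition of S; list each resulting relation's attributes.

{A, B, C, E}; {A, D}

Candidate keys of the original relation: {A, E}, {B, C, E}, {D, E}.
In {A, B, C, D, E}, {A} is not a superkey ({A}⁺ restricted to this set is {A, D}), so split on A → D into {A, D} and {A, B, C, E}.
{A, D} is in BCNF.
{A, B, C, E} is in BCNF.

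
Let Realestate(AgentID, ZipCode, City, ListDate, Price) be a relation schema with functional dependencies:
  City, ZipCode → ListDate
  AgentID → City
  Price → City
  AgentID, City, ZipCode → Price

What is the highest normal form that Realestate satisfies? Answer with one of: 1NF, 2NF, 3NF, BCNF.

1NF

Candidate key: {AgentID, ZipCode}. Prime attributes: {AgentID, ZipCode}.
City, ZipCode → ListDate: {City, ZipCode}⁺ = {City, ListDate, ZipCode}, which is not all of the attributes, so the left side is not a superkey — BCNF is violated.
City, ZipCode → ListDate determines the non-prime attribute {ListDate} from a non-superkey — 3NF is violated.
Since {AgentID} ⊂ {AgentID, ZipCode} and {AgentID}⁺ ⊇ {City} with {City} non-prime, there is a partial dependency; 2NF fails.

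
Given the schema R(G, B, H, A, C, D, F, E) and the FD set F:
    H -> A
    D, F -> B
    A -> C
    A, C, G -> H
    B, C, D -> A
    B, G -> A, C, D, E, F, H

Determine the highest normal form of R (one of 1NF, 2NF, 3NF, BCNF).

2NF

Candidate keys: {B, G}, {D, F, G}. Prime attributes: {B, D, F, G}.
H -> A breaks BCNF: {H}⁺ = {A, C, H}, so {H} is not a superkey.
Because {A} is non-prime and the left side of H -> A is not a superkey, the relation is not in 3NF.
No proper subset of a key has a non-prime attribute in its closure, so there is no partial dependency; 2NF holds.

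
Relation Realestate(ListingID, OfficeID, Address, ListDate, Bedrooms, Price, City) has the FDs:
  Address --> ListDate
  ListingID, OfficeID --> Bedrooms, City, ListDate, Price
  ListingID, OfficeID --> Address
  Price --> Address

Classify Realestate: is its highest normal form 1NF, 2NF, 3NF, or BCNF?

Candidate key: {ListingID, OfficeID}. Prime attributes: {ListingID, OfficeID}.
Address --> ListDate: {Address}⁺ = {Address, ListDate}, which is not all of the attributes, so the left side is not a superkey — BCNF is violated.
Address --> ListDate determines the non-prime attribute {ListDate} from a non-superkey — 3NF is violated.
No non-prime attribute depends on a proper subset of any candidate key, so 2NF holds.

2NF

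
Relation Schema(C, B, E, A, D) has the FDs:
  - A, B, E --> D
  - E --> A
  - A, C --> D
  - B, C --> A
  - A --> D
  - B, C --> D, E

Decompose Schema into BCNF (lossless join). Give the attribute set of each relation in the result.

{A, D}; {A, E}; {B, C, E}

Candidate key of the original relation: {B, C}.
In {A, B, C, D, E}, {A, B, E} is not a superkey ({A, B, E}⁺ restricted to this set is {A, B, D, E}), so split on A, B, E --> D into {A, B, D, E} and {A, B, C, E}.
In {A, B, D, E}, {E} is not a superkey ({E}⁺ restricted to this set is {A, D, E}), so split on E --> A, D into {A, D, E} and {B, E}.
In {A, D, E}, {A} is not a superkey ({A}⁺ restricted to this set is {A, D}), so split on A --> D into {A, D} and {A, E}.
{A, D} has no BCNF violation.
{A, E} has no BCNF violation.
{B, E} has no BCNF violation.
In {A, B, C, E}, {E} is not a superkey ({E}⁺ restricted to this set is {A, E}), so split on E --> A into {A, E} and {B, C, E}.
{A, E} has no BCNF violation.
{B, C, E} has no BCNF violation.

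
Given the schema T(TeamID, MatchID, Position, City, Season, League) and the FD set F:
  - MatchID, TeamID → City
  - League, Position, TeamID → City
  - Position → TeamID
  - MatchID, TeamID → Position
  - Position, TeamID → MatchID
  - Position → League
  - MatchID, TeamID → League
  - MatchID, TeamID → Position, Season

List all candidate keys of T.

{Position} is a candidate key since {Position}⁺ = {City, League, MatchID, Position, Season, TeamID} covers every attribute.
{MatchID, TeamID} is a candidate key since {MatchID, TeamID}⁺ = {City, League, MatchID, Position, Season, TeamID} covers every attribute.
These are minimal and exhaustive — every other superkey contains one of them.

{MatchID, TeamID}, {Position}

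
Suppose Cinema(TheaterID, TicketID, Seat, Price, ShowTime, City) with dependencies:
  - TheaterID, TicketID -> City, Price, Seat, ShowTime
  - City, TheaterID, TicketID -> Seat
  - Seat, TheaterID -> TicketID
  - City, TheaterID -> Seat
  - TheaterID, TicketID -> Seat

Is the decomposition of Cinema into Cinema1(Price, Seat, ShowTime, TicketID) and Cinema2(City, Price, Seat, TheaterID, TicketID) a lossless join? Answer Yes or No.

No

Cinema1 ∩ Cinema2 = {Price, Seat, TicketID}; its closure under F is {Price, Seat, TicketID}.
The closure covers neither Cinema1 nor Cinema2 entirely; the join is not lossless.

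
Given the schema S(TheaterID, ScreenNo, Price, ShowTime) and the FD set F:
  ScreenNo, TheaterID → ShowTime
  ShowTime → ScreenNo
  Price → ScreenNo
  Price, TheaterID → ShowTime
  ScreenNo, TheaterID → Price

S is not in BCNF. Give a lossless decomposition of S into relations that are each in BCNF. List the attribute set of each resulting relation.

{Price, ShowTime, TheaterID}; {ScreenNo, ShowTime}

Candidate keys of the original relation: {Price, TheaterID}, {ScreenNo, TheaterID}, {ShowTime, TheaterID}.
In {Price, ScreenNo, ShowTime, TheaterID}, {ShowTime} is not a superkey ({ShowTime}⁺ restricted to this set is {ScreenNo, ShowTime}), so split on ShowTime → ScreenNo into {ScreenNo, ShowTime} and {Price, ShowTime, TheaterID}.
{ScreenNo, ShowTime}: every determinant is a superkey — BCNF.
{Price, ShowTime, TheaterID}: every determinant is a superkey — BCNF.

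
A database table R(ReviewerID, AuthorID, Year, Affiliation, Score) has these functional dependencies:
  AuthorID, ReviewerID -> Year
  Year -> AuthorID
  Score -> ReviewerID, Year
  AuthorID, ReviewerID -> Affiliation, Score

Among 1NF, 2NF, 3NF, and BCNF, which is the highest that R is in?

3NF

Candidate keys: {AuthorID, ReviewerID}, {ReviewerID, Year}, {Score}. Prime attributes: {AuthorID, ReviewerID, Score, Year}.
For Year -> AuthorID we have {Year}⁺ = {AuthorID, Year}; {Year} is not a superkey, so BCNF fails.
Its right-hand attributes {AuthorID} are all prime, as are those of every other non-superkey FD — the relation is in 3NF.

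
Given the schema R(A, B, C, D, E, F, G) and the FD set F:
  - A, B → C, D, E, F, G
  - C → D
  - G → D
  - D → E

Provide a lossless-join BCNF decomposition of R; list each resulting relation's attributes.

Candidate key of the original relation: {A, B}.
In {A, B, C, D, E, F, G}, {C} is not a superkey ({C}⁺ restricted to this set is {C, D, E}), so split on C → D, E into {C, D, E} and {A, B, C, F, G}.
In {C, D, E}, {D} is not a superkey ({D}⁺ restricted to this set is {D, E}), so split on D → E into {D, E} and {C, D}.
{D, E} has no BCNF violation.
{C, D} has no BCNF violation.
{A, B, C, F, G} has no BCNF violation.

{A, B, C, F, G}; {C, D}; {D, E}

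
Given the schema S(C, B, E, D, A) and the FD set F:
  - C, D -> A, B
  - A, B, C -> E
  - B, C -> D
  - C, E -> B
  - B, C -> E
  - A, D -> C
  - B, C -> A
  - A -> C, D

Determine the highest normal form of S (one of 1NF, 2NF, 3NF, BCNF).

BCNF

Candidate keys: {A}, {B, C}, {C, D}, {C, E}. Prime attributes: {A, B, C, D, E}.
Each dependency's left side is a superkey — BCNF holds.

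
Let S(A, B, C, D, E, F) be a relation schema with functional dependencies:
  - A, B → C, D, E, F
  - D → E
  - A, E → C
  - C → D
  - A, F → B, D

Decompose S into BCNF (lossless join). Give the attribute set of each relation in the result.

{A, B, C, F}; {C, D}; {D, E}

Candidate keys of the original relation: {A, B}, {A, F}.
In {A, B, C, D, E, F}, {D} is not a superkey ({D}⁺ restricted to this set is {D, E}), so split on D → E into {D, E} and {A, B, C, D, F}.
{D, E} is in BCNF.
In {A, B, C, D, F}, {C} is not a superkey ({C}⁺ restricted to this set is {C, D}), so split on C → D into {C, D} and {A, B, C, F}.
{C, D} is in BCNF.
{A, B, C, F} is in BCNF.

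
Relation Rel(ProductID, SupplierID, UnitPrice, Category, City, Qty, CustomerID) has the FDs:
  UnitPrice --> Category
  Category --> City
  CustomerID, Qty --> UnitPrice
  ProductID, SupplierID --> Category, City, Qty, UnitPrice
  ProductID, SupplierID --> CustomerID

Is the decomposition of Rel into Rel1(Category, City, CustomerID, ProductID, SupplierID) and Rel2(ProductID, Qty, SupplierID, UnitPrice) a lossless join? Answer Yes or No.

The shared attributes are {ProductID, SupplierID} and {ProductID, SupplierID}⁺ = {Category, City, CustomerID, ProductID, Qty, SupplierID, UnitPrice}.
This includes all of Rel1, so the common attributes are a superkey of Rel1 — the join is lossless.

Yes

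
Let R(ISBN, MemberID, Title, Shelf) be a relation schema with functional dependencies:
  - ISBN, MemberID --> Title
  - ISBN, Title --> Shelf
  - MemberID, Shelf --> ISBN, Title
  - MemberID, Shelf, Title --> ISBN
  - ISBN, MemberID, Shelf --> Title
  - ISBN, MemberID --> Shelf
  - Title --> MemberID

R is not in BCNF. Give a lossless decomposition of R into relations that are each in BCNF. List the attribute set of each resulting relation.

{ISBN, Shelf, Title}; {MemberID, Title}

Candidate keys of the original relation: {ISBN, MemberID}, {ISBN, Title}, {MemberID, Shelf}, {Shelf, Title}.
{ISBN, MemberID, Shelf, Title}: {Title} determines {MemberID, Title} here but is not a superkey — split on Title --> MemberID, giving {MemberID, Title} and {ISBN, Shelf, Title}.
{MemberID, Title} is in BCNF.
{ISBN, Shelf, Title} is in BCNF.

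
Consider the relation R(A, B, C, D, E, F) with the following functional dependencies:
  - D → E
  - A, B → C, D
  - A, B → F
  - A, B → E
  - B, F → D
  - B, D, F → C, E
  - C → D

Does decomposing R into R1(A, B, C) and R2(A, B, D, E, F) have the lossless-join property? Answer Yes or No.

Common attributes: {A, B}; their closure is {A, B, C, D, E, F}.
This includes all of R1, so the common attributes are a superkey of R1 — the join is lossless.

Yes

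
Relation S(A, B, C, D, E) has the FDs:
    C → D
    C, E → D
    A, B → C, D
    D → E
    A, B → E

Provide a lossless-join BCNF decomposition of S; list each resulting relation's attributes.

{A, B, C}; {C, D}; {D, E}

Candidate key of the original relation: {A, B}.
{A, B, C, D, E}: {C} determines {C, D, E} here but is not a superkey — split on C → D, E, giving {C, D, E} and {A, B, C}.
{C, D, E}: {D} determines {D, E} here but is not a superkey — split on D → E, giving {D, E} and {C, D}.
{D, E}: every determinant is a superkey — BCNF.
{C, D}: every determinant is a superkey — BCNF.
{A, B, C}: every determinant is a superkey — BCNF.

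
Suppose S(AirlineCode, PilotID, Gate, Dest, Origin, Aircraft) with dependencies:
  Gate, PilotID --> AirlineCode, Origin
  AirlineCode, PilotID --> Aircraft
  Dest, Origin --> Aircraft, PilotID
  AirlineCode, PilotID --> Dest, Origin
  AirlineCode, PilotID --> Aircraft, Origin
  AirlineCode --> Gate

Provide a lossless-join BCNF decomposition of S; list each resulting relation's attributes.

Candidate keys of the original relation: {AirlineCode, Dest, Origin}, {AirlineCode, PilotID}, {Dest, Gate, Origin}, {Gate, PilotID}.
{Aircraft, AirlineCode, Dest, Gate, Origin, PilotID}: {Dest, Origin} determines {Aircraft, Dest, Origin, PilotID} here but is not a superkey — split on Dest, Origin --> Aircraft, PilotID, giving {Aircraft, Dest, Origin, PilotID} and {AirlineCode, Dest, Gate, Origin}.
{Aircraft, Dest, Origin, PilotID} has no BCNF violation.
{AirlineCode, Dest, Gate, Origin}: {AirlineCode} determines {AirlineCode, Gate} here but is not a superkey — split on AirlineCode --> Gate, giving {AirlineCode, Gate} and {AirlineCode, Dest, Origin}.
{AirlineCode, Gate} has no BCNF violation.
{AirlineCode, Dest, Origin} has no BCNF violation.

{Aircraft, Dest, Origin, PilotID}; {AirlineCode, Dest, Origin}; {AirlineCode, Gate}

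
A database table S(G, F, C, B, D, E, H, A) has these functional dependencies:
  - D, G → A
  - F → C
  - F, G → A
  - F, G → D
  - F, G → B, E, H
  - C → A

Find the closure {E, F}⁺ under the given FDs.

Start with {E, F}.
F → C applies; add {C} → now {C, E, F}.
C → A applies; add {A} → now {A, C, E, F}.
No further FD applies.

{A, C, E, F}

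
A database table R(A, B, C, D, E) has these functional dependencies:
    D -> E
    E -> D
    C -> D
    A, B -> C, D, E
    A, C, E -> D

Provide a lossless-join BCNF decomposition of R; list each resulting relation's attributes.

Candidate key of the original relation: {A, B}.
{A, B, C, D, E}: {D} determines {D, E} here but is not a superkey — split on D -> E, giving {D, E} and {A, B, C, D}.
{D, E} has no BCNF violation.
{A, B, C, D}: {C} determines {C, D} here but is not a superkey — split on C -> D, giving {C, D} and {A, B, C}.
{C, D} has no BCNF violation.
{A, B, C} has no BCNF violation.

{A, B, C}; {C, D}; {D, E}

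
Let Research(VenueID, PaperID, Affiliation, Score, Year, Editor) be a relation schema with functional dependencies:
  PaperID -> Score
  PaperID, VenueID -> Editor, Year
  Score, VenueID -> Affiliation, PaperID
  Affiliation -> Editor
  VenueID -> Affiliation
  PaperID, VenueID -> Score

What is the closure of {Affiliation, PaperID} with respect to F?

{Affiliation, Editor, PaperID, Score}

Start with {Affiliation, PaperID}.
PaperID -> Score applies; add {Score} → now {Affiliation, PaperID, Score}.
Affiliation -> Editor applies; add {Editor} → now {Affiliation, Editor, PaperID, Score}.
No further FD applies.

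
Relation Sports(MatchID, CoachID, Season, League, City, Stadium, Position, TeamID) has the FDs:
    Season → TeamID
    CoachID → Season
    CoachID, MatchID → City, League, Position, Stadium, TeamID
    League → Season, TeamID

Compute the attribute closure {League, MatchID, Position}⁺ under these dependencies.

{League, MatchID, Position, Season, TeamID}

Start with {League, MatchID, Position}.
League → Season, TeamID applies; add {Season, TeamID} → now {League, MatchID, Position, Season, TeamID}.
No further FD applies.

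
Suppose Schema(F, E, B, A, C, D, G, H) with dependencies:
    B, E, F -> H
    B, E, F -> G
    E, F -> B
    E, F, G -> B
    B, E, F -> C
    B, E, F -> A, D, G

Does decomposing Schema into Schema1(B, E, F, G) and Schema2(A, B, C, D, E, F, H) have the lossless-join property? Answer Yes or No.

Common attributes: {B, E, F}; their closure is {A, B, C, D, E, F, G, H}.
Since Schema1 ⊆ {A, B, C, D, E, F, G, H}, the intersection is a superkey of Schema1; the decomposition is lossless.

Yes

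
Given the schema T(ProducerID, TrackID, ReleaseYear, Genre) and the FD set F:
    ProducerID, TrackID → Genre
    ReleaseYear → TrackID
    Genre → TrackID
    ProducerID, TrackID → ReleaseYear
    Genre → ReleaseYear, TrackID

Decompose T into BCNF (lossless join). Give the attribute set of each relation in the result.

{Genre, ProducerID}; {Genre, ReleaseYear}; {ReleaseYear, TrackID}

Candidate keys of the original relation: {Genre, ProducerID}, {ProducerID, ReleaseYear}, {ProducerID, TrackID}.
Within {Genre, ProducerID, ReleaseYear, TrackID}: {ReleaseYear}⁺ ∩ {Genre, ProducerID, ReleaseYear, TrackID} = {ReleaseYear, TrackID}, not the whole set, so ReleaseYear → TrackID violates BCNF; decompose into {ReleaseYear, TrackID} and {Genre, ProducerID, ReleaseYear}.
{ReleaseYear, TrackID}: every determinant is a superkey — BCNF.
Within {Genre, ProducerID, ReleaseYear}: {Genre}⁺ ∩ {Genre, ProducerID, ReleaseYear} = {Genre, ReleaseYear}, not the whole set, so Genre → ReleaseYear violates BCNF; decompose into {Genre, ReleaseYear} and {Genre, ProducerID}.
{Genre, ReleaseYear}: every determinant is a superkey — BCNF.
{Genre, ProducerID}: every determinant is a superkey — BCNF.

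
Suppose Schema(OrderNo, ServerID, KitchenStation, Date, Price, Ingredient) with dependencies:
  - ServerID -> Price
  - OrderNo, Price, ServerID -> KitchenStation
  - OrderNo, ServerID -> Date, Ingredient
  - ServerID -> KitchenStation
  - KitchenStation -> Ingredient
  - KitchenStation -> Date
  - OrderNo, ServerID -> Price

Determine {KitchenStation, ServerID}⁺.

Start with {KitchenStation, ServerID}.
ServerID -> Price applies; add {Price} → now {KitchenStation, Price, ServerID}.
KitchenStation -> Ingredient applies; add {Ingredient} → now {Ingredient, KitchenStation, Price, ServerID}.
KitchenStation -> Date applies; add {Date} → now {Date, Ingredient, KitchenStation, Price, ServerID}.
No further FD applies.

{Date, Ingredient, KitchenStation, Price, ServerID}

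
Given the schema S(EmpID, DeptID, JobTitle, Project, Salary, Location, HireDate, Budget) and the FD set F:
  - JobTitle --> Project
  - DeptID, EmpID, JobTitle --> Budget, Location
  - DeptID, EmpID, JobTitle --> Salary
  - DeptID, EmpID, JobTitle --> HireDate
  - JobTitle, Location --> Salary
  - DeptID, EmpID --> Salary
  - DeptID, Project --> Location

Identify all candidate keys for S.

{DeptID, EmpID, JobTitle}

No FD produces {DeptID, EmpID, JobTitle}, so they must be in every candidate key.
{DeptID, EmpID, JobTitle}⁺ = {Budget, DeptID, EmpID, HireDate, JobTitle, Location, Project, Salary} — all of the relation — so {DeptID, EmpID, JobTitle} is a candidate key.
No smaller or unrelated set reaches every attribute, so there are no other keys.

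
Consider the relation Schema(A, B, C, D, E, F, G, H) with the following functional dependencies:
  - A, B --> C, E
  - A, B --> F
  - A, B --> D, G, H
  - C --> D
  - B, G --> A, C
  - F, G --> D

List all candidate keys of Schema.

No FD produces {B}, so it must be in every candidate key.
{A, B} is a candidate key since {A, B}⁺ = {A, B, C, D, E, F, G, H} covers every attribute.
{B, G} is a candidate key since {B, G}⁺ = {A, B, C, D, E, F, G, H} covers every attribute.
These are minimal and exhaustive — every other superkey contains one of them.

{A, B}, {B, G}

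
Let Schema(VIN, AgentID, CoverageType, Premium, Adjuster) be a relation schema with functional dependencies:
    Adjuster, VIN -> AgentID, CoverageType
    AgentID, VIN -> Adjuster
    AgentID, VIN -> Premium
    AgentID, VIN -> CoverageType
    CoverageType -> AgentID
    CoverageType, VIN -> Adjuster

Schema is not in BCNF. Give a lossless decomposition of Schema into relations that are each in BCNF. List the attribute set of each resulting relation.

Candidate keys of the original relation: {Adjuster, VIN}, {AgentID, VIN}, {CoverageType, VIN}.
{Adjuster, AgentID, CoverageType, Premium, VIN}: {CoverageType} determines {AgentID, CoverageType} here but is not a superkey — split on CoverageType -> AgentID, giving {AgentID, CoverageType} and {Adjuster, CoverageType, Premium, VIN}.
{AgentID, CoverageType} is in BCNF.
{Adjuster, CoverageType, Premium, VIN} is in BCNF.

{Adjuster, CoverageType, Premium, VIN}; {AgentID, CoverageType}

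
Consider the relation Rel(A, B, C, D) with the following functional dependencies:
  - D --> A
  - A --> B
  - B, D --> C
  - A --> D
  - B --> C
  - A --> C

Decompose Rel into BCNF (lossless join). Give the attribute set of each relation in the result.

{A, B, D}; {B, C}

Candidate keys of the original relation: {A}, {D}.
In {A, B, C, D}, {B} is not a superkey ({B}⁺ restricted to this set is {B, C}), so split on B --> C into {B, C} and {A, B, D}.
{B, C} has no BCNF violation.
{A, B, D} has no BCNF violation.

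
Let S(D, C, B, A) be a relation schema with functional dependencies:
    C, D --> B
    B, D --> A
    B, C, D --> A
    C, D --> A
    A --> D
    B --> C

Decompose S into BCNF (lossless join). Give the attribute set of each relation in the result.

Candidate keys of the original relation: {A, B}, {A, C}, {B, D}, {C, D}.
Within {A, B, C, D}: {A}⁺ ∩ {A, B, C, D} = {A, D}, not the whole set, so A --> D violates BCNF; decompose into {A, D} and {A, B, C}.
{A, D}: every determinant is a superkey — BCNF.
Within {A, B, C}: {B}⁺ ∩ {A, B, C} = {B, C}, not the whole set, so B --> C violates BCNF; decompose into {B, C} and {A, B}.
{B, C}: every determinant is a superkey — BCNF.
{A, B}: every determinant is a superkey — BCNF.

{A, B}; {A, D}; {B, C}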